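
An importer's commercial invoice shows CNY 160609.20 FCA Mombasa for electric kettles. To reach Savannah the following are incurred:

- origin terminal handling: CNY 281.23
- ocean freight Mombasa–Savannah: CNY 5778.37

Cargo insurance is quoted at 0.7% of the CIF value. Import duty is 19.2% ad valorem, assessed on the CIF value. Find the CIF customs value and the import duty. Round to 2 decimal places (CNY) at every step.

Let C be the CIF value. C = FCA price + pre-shipment costs + freight + 0.7% × C
C − 0.7% × C = 160609.20 + 281.23 + 5778.37
0.993 × C = 166668.80
C = 166668.80 / 0.993 = 167843.71
Insurance premium = 0.7% × 167843.71 = 1174.91
Import duty = 167843.71 × 19.2% = 32225.99

CIF value: CNY 167843.71; import duty: CNY 32225.99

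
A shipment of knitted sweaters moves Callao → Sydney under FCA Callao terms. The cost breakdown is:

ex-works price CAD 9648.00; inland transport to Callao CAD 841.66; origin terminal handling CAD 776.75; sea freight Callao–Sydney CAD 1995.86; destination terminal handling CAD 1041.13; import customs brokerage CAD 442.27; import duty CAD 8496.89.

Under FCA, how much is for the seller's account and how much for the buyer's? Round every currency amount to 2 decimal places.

FCA: the seller delivers export-cleared goods to the carrier; the buyer bears costs from that point.
Seller's account: goods 9648.00 + inland to port 841.66 = 10489.66
Buyer's account: origin terminal 776.75 + freight 1995.86 + destination terminal 1041.13 + brokerage 442.27 + duty 8496.89 = 12752.90

Seller: CAD 10489.66; buyer: CAD 12752.90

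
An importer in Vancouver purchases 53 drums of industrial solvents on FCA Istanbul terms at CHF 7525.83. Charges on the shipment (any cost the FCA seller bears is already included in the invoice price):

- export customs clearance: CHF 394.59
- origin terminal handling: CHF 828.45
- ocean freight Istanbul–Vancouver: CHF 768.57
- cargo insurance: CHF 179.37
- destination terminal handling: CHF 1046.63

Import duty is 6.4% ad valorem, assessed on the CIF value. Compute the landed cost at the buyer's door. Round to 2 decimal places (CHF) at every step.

Total landed cost: CHF 10944.19

FCA: the seller delivers export-cleared goods to the carrier; the buyer bears costs from that point.
Already in the invoice (seller's account under FCA): export clearance — exclude.
CIF value = FCA price + origin terminal + freight + insurance = 7525.83 + 828.45 + 768.57 + 179.37 = 9302.22
Import duty = 9302.22 × 6.4% = 595.34
Buyer bears: origin terminal 828.45 + freight 768.57 + insurance 179.37 + destination terminal 1046.63 + duty 595.34 = 3418.36
Landed cost = invoice 7525.83 + 3418.36 = 10944.19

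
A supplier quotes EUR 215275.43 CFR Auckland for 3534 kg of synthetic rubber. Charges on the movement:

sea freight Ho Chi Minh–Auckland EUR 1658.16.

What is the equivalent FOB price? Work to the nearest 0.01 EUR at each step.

FOB price: EUR 213617.27

From CFR to FOB, the seller no longer bears: freight.
FOB price = 215275.43 − 1658.16 = 213617.27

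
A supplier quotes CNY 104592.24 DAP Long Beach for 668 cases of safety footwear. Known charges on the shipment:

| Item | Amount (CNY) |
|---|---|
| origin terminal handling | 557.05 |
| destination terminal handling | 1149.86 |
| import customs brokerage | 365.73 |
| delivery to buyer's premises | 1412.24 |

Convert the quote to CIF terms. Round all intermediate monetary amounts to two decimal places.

CIF price: CNY 102030.14

Not relevant to the conversion: origin terminal — on the seller under both DAP and CIF; already in the DAP price and stays in the CIF price. brokerage — on the buyer under both terms; not part of either seller's price.
From DAP to CIF, the seller no longer bears: destination terminal, delivery.
CIF price = 104592.24 − 1149.86 − 1412.24 = 102030.14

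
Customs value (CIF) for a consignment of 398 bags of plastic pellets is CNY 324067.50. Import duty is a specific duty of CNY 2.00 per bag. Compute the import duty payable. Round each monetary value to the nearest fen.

Import duty: CNY 796.00

Import duty = 398 × 2.00 = 796.00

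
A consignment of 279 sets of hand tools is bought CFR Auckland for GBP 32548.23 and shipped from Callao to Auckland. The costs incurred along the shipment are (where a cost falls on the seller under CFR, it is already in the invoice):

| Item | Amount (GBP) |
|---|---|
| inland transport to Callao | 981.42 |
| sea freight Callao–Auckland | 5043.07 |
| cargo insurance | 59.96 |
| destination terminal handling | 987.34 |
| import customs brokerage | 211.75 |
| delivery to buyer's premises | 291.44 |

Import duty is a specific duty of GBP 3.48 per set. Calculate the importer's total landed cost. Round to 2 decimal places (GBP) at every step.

CFR: the seller pays costs through ocean freight to the destination port, but not insurance.
Already in the invoice (seller's account under CFR): inland to port, freight — exclude.
CIF value = CFR price + insurance = 32548.23 + 59.96 = 32608.19
Import duty = 279 × 3.48 = 970.92
Buyer bears: insurance 59.96 + destination terminal 987.34 + brokerage 211.75 + delivery 291.44 + duty 970.92 = 2521.41
Landed cost = invoice 32548.23 + 2521.41 = 35069.64

Total landed cost: GBP 35069.64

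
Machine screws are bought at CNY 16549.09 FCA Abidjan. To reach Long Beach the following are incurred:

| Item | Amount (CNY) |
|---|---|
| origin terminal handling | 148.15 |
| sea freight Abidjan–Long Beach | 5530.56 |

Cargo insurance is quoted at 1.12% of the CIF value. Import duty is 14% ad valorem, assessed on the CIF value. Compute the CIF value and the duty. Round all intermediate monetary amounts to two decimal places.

CIF value: CNY 22479.57; import duty: CNY 3147.14

Let C be the CIF value. C = FCA price + pre-shipment costs + freight + 1.12% × C
C − 1.12% × C = 16549.09 + 148.15 + 5530.56
0.9888 × C = 22227.80
C = 22227.80 / 0.9888 = 22479.57
Insurance premium = 1.12% × 22479.57 = 251.77
Import duty = 22479.57 × 14% = 3147.14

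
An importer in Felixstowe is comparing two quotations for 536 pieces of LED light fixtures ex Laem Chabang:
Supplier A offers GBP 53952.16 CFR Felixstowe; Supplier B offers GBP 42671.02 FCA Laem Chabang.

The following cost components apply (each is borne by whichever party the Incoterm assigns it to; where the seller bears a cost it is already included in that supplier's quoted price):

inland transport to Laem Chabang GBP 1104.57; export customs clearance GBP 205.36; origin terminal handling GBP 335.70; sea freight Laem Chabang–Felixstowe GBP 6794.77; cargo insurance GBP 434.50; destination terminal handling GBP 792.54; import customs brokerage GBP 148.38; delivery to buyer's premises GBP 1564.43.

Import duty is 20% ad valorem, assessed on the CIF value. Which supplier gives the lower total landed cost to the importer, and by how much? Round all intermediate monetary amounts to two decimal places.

Supplier B is cheaper by GBP 4980.80

Supplier A (CFR):
CIF value = CFR price + insurance = 53952.16 + 434.50 = 54386.66
Import duty = 54386.66 × 20% = 10877.33
Buyer bears (A): 434.50 + 792.54 + 148.38 + 1564.43 = 2939.85
Landed cost (A) = invoice 53952.16 + 2939.85 + duty 10877.33 = 67769.34
Supplier B (FCA):
CIF value = FCA price + origin terminal + freight + insurance = 42671.02 + 335.70 + 6794.77 + 434.50 = 50235.99
Import duty = 50235.99 × 20% = 10047.20
Buyer bears (B): 335.70 + 6794.77 + 434.50 + 792.54 + 148.38 + 1564.43 = 10070.32
Landed cost (B) = invoice 42671.02 + 10070.32 + duty 10047.20 = 62788.54
Difference = |67769.34 − 62788.54| = 4980.80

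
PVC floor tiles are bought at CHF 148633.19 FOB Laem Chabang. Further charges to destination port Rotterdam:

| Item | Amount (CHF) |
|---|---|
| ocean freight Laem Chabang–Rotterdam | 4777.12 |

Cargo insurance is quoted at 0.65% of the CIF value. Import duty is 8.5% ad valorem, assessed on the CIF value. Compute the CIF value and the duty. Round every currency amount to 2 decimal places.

CIF value: CHF 154414.00; import duty: CHF 13125.19

Let C be the CIF value. C = FOB price + freight + 0.65% × C
C − 0.65% × C = 148633.19 + 4777.12
0.9935 × C = 153410.31
C = 153410.31 / 0.9935 = 154414.00
Insurance premium = 0.65% × 154414.00 = 1003.69
Import duty = 154414.00 × 8.5% = 13125.19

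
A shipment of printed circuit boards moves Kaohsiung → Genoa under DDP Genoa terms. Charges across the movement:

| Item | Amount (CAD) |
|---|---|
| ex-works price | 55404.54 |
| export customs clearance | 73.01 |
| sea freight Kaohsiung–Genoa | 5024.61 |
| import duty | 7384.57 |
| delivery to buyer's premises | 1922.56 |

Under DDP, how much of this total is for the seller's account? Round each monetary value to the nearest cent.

DDP: the seller bears all costs including import duty.
Seller's account: goods 55404.54 + export clearance 73.01 + freight 5024.61 + duty 7384.57 + delivery 1922.56 = 69809.29
Buyer's account: 0.00

Seller's account: CAD 69809.29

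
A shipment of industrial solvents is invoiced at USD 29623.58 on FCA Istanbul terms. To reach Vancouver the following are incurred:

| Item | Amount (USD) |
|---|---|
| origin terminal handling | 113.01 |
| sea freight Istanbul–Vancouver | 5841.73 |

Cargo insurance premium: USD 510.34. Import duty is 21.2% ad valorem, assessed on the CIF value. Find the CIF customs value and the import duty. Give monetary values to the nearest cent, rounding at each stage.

CIF value: USD 36088.66; import duty: USD 7650.80

CIF = FCA price + pre-shipment costs + freight + insurance
CIF = 29623.58 + 113.01 + 5841.73 + 510.34 = 36088.66
Import duty = 36088.66 × 21.2% = 7650.80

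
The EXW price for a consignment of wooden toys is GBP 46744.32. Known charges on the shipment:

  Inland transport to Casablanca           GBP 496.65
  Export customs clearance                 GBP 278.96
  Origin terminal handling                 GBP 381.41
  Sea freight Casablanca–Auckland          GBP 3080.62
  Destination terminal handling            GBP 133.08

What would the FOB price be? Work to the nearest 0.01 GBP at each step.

Not relevant to the conversion: freight, destination terminal — on the buyer under both terms; not part of either seller's price.
From EXW to FOB, the seller additionally bears: inland to port, export clearance, origin terminal.
FOB price = 46744.32 + 496.65 + 278.96 + 381.41 = 47901.34

FOB price: GBP 47901.34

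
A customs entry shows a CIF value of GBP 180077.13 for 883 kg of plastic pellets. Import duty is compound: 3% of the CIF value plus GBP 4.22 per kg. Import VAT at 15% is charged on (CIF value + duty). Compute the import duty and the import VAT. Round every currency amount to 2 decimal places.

Import duty: GBP 9128.57; import VAT: GBP 28380.86

Ad valorem component: 180077.13 × 3% = 5402.31
Specific component: 883 × 4.22 = 3726.26
Import duty = 5402.31 + 3726.26 = 9128.57
VAT base = CIF + duty = 180077.13 + 9128.57 = 189205.70
Import VAT = 189205.70 × 15% = 28380.86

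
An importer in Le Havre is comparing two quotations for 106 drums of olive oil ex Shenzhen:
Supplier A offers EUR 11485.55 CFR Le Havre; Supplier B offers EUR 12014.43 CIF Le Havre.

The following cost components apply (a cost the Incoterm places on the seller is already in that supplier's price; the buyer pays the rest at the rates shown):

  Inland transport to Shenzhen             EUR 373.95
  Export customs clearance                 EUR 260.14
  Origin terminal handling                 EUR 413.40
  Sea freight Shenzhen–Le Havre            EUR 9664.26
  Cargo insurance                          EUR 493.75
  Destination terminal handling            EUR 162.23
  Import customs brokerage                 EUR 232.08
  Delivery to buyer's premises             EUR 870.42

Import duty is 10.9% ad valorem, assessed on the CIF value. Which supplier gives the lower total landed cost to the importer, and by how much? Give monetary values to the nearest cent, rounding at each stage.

Supplier A is cheaper by EUR 38.96

Supplier A (CFR):
CIF value = CFR price + insurance = 11485.55 + 493.75 = 11979.30
Import duty = 11979.30 × 10.9% = 1305.74
Buyer bears (A): 493.75 + 162.23 + 232.08 + 870.42 = 1758.48
Landed cost (A) = invoice 11485.55 + 1758.48 + duty 1305.74 = 14549.77
Supplier B (CIF):
The CIF price already equals the CIF value: 12014.43
Import duty = 12014.43 × 10.9% = 1309.57
Buyer bears (B): 162.23 + 232.08 + 870.42 = 1264.73
Landed cost (B) = invoice 12014.43 + 1264.73 + duty 1309.57 = 14588.73
Difference = |14549.77 − 14588.73| = 38.96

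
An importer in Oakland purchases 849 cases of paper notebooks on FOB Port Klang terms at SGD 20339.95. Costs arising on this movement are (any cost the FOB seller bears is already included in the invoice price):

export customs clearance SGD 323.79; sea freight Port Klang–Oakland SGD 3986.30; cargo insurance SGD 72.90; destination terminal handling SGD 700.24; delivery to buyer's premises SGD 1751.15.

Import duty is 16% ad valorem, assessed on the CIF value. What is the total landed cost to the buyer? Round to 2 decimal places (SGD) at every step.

Total landed cost: SGD 30754.40

FOB: the seller bears costs until goods are on board at the origin port; the buyer bears freight, insurance and all costs thereafter.
Already in the invoice (seller's account under FOB): export clearance — exclude.
CIF value = FOB price + freight + insurance = 20339.95 + 3986.30 + 72.90 = 24399.15
Import duty = 24399.15 × 16% = 3903.86
Buyer bears: freight 3986.30 + insurance 72.90 + destination terminal 700.24 + delivery 1751.15 + duty 3903.86 = 10414.45
Landed cost = invoice 20339.95 + 10414.45 = 30754.40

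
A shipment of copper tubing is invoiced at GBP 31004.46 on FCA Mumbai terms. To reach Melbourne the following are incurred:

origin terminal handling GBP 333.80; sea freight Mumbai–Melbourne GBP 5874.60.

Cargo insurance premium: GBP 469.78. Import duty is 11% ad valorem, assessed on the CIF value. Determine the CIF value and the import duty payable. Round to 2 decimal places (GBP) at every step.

CIF value: GBP 37682.64; import duty: GBP 4145.09

CIF = FCA price + pre-shipment costs + freight + insurance
CIF = 31004.46 + 333.80 + 5874.60 + 469.78 = 37682.64
Import duty = 37682.64 × 11% = 4145.09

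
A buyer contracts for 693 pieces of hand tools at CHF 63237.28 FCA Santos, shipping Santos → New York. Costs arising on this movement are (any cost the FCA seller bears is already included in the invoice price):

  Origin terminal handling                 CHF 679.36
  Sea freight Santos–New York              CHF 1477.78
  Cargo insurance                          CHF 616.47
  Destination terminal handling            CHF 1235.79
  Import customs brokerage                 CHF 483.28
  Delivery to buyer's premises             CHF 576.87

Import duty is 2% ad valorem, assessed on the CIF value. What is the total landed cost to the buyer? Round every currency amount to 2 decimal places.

FCA: the seller delivers export-cleared goods to the carrier; the buyer bears costs from that point.
CIF value = FCA price + origin terminal + freight + insurance = 63237.28 + 679.36 + 1477.78 + 616.47 = 66010.89
Import duty = 66010.89 × 2% = 1320.22
Buyer bears: origin terminal 679.36 + freight 1477.78 + insurance 616.47 + destination terminal 1235.79 + brokerage 483.28 + delivery 576.87 + duty 1320.22 = 6389.77
Landed cost = invoice 63237.28 + 6389.77 = 69627.05

Total landed cost: CHF 69627.05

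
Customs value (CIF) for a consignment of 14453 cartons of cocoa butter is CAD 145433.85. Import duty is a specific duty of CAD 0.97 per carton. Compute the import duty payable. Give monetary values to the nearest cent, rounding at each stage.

Import duty = 14453 × 0.97 = 14019.41

Import duty: CAD 14019.41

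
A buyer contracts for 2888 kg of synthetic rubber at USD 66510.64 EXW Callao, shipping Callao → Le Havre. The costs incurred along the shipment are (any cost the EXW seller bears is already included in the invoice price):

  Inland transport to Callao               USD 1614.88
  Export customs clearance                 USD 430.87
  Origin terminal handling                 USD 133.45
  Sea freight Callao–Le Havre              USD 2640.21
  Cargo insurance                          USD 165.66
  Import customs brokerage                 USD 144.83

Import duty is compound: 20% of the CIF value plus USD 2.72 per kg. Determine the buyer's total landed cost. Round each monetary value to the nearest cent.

EXW: the seller makes goods available at their premises; the buyer bears all onward costs.
CIF value = EXW price + inland to port + export clearance + origin terminal + freight + insurance = 66510.64 + 1614.88 + 430.87 + 133.45 + 2640.21 + 165.66 = 71495.71
Ad valorem component: 71495.71 × 20% = 14299.14
Specific component: 2888 × 2.72 = 7855.36
Import duty = 14299.14 + 7855.36 = 22154.50
Buyer bears: inland to port 1614.88 + export clearance 430.87 + origin terminal 133.45 + freight 2640.21 + insurance 165.66 + brokerage 144.83 + duty 22154.50 = 27284.40
Landed cost = invoice 66510.64 + 27284.40 = 93795.04

Total landed cost: USD 93795.04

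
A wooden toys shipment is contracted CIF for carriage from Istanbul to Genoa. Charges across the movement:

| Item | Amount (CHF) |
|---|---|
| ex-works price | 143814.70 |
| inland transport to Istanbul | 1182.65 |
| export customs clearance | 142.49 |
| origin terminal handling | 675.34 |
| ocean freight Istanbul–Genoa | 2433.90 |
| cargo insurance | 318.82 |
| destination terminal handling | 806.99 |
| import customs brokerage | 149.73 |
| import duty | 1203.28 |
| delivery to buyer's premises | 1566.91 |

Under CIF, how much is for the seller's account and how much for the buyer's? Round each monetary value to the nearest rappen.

Seller: CHF 148567.90; buyer: CHF 3726.91

CIF: the seller pays costs through ocean freight and marine insurance to the destination port.
Seller's account: goods 143814.70 + inland to port 1182.65 + export clearance 142.49 + origin terminal 675.34 + freight 2433.90 + insurance 318.82 = 148567.90
Buyer's account: destination terminal 806.99 + brokerage 149.73 + duty 1203.28 + delivery 1566.91 = 3726.91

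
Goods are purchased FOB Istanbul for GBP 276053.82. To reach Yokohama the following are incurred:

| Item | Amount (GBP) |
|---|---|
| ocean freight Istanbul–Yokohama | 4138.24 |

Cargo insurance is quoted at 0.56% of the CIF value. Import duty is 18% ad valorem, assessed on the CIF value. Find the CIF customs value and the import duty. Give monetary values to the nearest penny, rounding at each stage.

Let C be the CIF value. C = FOB price + freight + 0.56% × C
C − 0.56% × C = 276053.82 + 4138.24
0.9944 × C = 280192.06
C = 280192.06 / 0.9944 = 281769.97
Insurance premium = 0.56% × 281769.97 = 1577.91
Import duty = 281769.97 × 18% = 50718.59

CIF value: GBP 281769.97; import duty: GBP 50718.59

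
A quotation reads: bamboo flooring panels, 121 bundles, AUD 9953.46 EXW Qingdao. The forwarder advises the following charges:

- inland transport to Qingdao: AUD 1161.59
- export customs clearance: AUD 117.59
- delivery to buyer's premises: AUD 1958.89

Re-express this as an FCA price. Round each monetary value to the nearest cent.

FCA price: AUD 11232.64

Not relevant to the conversion: delivery — on the buyer under both terms; not part of either seller's price.
From EXW to FCA, the seller additionally bears: inland to port, export clearance.
FCA price = 9953.46 + 1161.59 + 117.59 = 11232.64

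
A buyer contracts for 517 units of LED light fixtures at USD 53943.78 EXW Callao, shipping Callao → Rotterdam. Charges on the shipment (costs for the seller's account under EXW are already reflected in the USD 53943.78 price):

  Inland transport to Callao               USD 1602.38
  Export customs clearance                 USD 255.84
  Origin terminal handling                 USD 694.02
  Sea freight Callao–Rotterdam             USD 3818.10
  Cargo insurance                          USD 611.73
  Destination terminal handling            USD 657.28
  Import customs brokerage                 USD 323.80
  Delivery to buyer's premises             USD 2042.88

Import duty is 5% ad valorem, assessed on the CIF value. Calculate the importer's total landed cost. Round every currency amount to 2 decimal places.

Total landed cost: USD 66996.10

EXW: the seller makes goods available at their premises; the buyer bears all onward costs.
CIF value = EXW price + inland to port + export clearance + origin terminal + freight + insurance = 53943.78 + 1602.38 + 255.84 + 694.02 + 3818.10 + 611.73 = 60925.85
Import duty = 60925.85 × 5% = 3046.29
Buyer bears: inland to port 1602.38 + export clearance 255.84 + origin terminal 694.02 + freight 3818.10 + insurance 611.73 + destination terminal 657.28 + brokerage 323.80 + delivery 2042.88 + duty 3046.29 = 13052.32
Landed cost = invoice 53943.78 + 13052.32 = 66996.10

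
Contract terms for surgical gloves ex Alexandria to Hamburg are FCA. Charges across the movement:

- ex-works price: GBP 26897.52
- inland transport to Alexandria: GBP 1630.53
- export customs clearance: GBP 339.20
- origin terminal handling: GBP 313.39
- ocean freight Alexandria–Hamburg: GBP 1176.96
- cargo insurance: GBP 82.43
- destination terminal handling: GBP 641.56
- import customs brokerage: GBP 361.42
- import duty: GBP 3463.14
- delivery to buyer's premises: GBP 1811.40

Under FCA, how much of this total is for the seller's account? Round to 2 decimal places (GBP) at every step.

Seller's account: GBP 28867.25

FCA: the seller delivers export-cleared goods to the carrier; the buyer bears costs from that point.
Seller's account: goods 26897.52 + inland to port 1630.53 + export clearance 339.20 = 28867.25
Buyer's account: origin terminal 313.39 + freight 1176.96 + insurance 82.43 + destination terminal 641.56 + brokerage 361.42 + duty 3463.14 + delivery 1811.40 = 7850.30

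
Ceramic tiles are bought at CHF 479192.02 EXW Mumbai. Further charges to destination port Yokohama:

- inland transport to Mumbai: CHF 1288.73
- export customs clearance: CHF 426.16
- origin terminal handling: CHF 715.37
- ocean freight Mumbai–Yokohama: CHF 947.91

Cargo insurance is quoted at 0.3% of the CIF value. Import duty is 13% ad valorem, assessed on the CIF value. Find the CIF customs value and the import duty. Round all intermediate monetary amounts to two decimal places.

Let C be the CIF value. C = EXW price + pre-shipment costs + freight + 0.3% × C
C − 0.3% × C = 479192.02 + 1288.73 + 426.16 + 715.37 + 947.91
0.997 × C = 482570.19
C = 482570.19 / 0.997 = 484022.26
Insurance premium = 0.3% × 484022.26 = 1452.07
Import duty = 484022.26 × 13% = 62922.89

CIF value: CHF 484022.26; import duty: CHF 62922.89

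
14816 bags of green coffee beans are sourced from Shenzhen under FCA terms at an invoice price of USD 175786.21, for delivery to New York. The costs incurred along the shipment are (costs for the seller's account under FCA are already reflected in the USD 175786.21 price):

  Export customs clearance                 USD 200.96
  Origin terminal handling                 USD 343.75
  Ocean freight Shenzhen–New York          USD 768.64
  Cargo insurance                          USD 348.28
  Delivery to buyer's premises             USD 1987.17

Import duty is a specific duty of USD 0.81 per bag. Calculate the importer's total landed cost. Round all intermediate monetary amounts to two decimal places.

Total landed cost: USD 191235.01

FCA: the seller delivers export-cleared goods to the carrier; the buyer bears costs from that point.
Already in the invoice (seller's account under FCA): export clearance — exclude.
CIF value = FCA price + origin terminal + freight + insurance = 175786.21 + 343.75 + 768.64 + 348.28 = 177246.88
Import duty = 14816 × 0.81 = 12000.96
Buyer bears: origin terminal 343.75 + freight 768.64 + insurance 348.28 + delivery 1987.17 + duty 12000.96 = 15448.80
Landed cost = invoice 175786.21 + 15448.80 = 191235.01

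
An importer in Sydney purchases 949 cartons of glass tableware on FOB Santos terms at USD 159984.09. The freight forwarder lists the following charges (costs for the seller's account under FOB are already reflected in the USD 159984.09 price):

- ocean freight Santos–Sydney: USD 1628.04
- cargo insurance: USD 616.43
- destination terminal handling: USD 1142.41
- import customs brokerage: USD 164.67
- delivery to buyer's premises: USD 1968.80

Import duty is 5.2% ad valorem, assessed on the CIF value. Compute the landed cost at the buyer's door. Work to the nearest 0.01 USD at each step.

Total landed cost: USD 173940.33

FOB: the seller bears costs until goods are on board at the origin port; the buyer bears freight, insurance and all costs thereafter.
CIF value = FOB price + freight + insurance = 159984.09 + 1628.04 + 616.43 = 162228.56
Import duty = 162228.56 × 5.2% = 8435.89
Buyer bears: freight 1628.04 + insurance 616.43 + destination terminal 1142.41 + brokerage 164.67 + delivery 1968.80 + duty 8435.89 = 13956.24
Landed cost = invoice 159984.09 + 13956.24 = 173940.33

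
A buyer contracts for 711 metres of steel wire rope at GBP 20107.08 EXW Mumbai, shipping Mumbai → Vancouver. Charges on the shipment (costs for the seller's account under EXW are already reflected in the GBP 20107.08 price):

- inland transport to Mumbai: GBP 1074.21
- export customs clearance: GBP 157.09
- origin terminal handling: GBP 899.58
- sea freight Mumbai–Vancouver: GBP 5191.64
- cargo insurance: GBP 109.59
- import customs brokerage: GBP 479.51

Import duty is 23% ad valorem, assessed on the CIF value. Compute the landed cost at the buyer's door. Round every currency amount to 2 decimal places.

Total landed cost: GBP 34352.71

EXW: the seller makes goods available at their premises; the buyer bears all onward costs.
CIF value = EXW price + inland to port + export clearance + origin terminal + freight + insurance = 20107.08 + 1074.21 + 157.09 + 899.58 + 5191.64 + 109.59 = 27539.19
Import duty = 27539.19 × 23% = 6334.01
Buyer bears: inland to port 1074.21 + export clearance 157.09 + origin terminal 899.58 + freight 5191.64 + insurance 109.59 + brokerage 479.51 + duty 6334.01 = 14245.63
Landed cost = invoice 20107.08 + 14245.63 = 34352.71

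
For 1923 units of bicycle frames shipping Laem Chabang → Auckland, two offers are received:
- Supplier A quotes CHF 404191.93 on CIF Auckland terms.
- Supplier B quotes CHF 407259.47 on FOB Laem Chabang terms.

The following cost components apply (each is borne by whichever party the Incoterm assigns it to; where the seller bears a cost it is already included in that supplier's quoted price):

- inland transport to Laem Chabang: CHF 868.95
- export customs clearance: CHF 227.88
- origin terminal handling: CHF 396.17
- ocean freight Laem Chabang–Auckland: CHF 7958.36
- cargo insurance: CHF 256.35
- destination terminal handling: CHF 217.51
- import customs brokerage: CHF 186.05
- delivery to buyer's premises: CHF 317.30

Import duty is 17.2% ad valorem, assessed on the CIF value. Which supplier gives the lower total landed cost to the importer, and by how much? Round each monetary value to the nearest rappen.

Supplier A is cheaper by CHF 13222.80

Supplier A (CIF):
The CIF price already equals the CIF value: 404191.93
Import duty = 404191.93 × 17.2% = 69521.01
Buyer bears (A): 217.51 + 186.05 + 317.30 = 720.86
Landed cost (A) = invoice 404191.93 + 720.86 + duty 69521.01 = 474433.80
Supplier B (FOB):
CIF value = FOB price + freight + insurance = 407259.47 + 7958.36 + 256.35 = 415474.18
Import duty = 415474.18 × 17.2% = 71461.56
Buyer bears (B): 7958.36 + 256.35 + 217.51 + 186.05 + 317.30 = 8935.57
Landed cost (B) = invoice 407259.47 + 8935.57 + duty 71461.56 = 487656.60
Difference = |474433.80 − 487656.60| = 13222.80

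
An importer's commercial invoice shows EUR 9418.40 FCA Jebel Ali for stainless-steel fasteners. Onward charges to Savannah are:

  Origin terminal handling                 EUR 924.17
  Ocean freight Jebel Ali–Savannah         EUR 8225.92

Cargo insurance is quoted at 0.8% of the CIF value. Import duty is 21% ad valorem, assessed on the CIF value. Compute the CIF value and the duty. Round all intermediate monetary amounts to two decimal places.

CIF value: EUR 18718.24; import duty: EUR 3930.83

Let C be the CIF value. C = FCA price + pre-shipment costs + freight + 0.8% × C
C − 0.8% × C = 9418.40 + 924.17 + 8225.92
0.992 × C = 18568.49
C = 18568.49 / 0.992 = 18718.24
Insurance premium = 0.8% × 18718.24 = 149.75
Import duty = 18718.24 × 21% = 3930.83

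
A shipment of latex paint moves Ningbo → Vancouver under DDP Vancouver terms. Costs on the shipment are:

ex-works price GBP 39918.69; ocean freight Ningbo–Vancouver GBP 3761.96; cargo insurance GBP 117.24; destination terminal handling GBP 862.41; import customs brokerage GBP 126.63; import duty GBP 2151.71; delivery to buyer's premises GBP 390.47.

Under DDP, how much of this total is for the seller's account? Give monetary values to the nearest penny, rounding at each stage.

Seller's account: GBP 47329.11

DDP: the seller bears all costs including import duty.
Seller's account: goods 39918.69 + freight 3761.96 + insurance 117.24 + destination terminal 862.41 + brokerage 126.63 + duty 2151.71 + delivery 390.47 = 47329.11
Buyer's account: 0.00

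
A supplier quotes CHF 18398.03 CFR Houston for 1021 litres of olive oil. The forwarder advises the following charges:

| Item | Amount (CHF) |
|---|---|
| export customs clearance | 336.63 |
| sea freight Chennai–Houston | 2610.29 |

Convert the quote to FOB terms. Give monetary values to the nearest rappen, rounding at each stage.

FOB price: CHF 15787.74

Not relevant to the conversion: export clearance — on the seller under both CFR and FOB; already in the CFR price and stays in the FOB price.
From CFR to FOB, the seller no longer bears: freight.
FOB price = 18398.03 − 2610.29 = 15787.74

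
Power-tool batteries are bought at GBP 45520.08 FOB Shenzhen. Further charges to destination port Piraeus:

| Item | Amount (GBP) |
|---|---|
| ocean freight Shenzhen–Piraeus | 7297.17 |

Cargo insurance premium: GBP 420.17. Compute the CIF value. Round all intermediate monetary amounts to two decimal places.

CIF value: GBP 53237.42

CIF = FOB price + freight + insurance
CIF = 45520.08 + 7297.17 + 420.17 = 53237.42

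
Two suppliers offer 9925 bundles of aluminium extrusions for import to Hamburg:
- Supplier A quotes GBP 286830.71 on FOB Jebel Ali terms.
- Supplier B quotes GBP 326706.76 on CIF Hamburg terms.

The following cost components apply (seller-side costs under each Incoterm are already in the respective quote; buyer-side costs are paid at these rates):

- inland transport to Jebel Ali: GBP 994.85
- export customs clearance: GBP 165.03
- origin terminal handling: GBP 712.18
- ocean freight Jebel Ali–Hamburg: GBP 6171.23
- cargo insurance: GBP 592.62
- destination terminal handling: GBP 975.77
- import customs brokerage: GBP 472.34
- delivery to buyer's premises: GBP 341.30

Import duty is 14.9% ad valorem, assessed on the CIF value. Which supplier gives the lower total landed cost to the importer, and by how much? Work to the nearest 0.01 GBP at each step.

Supplier A is cheaper by GBP 38045.92

Supplier A (FOB):
CIF value = FOB price + freight + insurance = 286830.71 + 6171.23 + 592.62 = 293594.56
Import duty = 293594.56 × 14.9% = 43745.59
Buyer bears (A): 6171.23 + 592.62 + 975.77 + 472.34 + 341.30 = 8553.26
Landed cost (A) = invoice 286830.71 + 8553.26 + duty 43745.59 = 339129.56
Supplier B (CIF):
The CIF price already equals the CIF value: 326706.76
Import duty = 326706.76 × 14.9% = 48679.31
Buyer bears (B): 975.77 + 472.34 + 341.30 = 1789.41
Landed cost (B) = invoice 326706.76 + 1789.41 + duty 48679.31 = 377175.48
Difference = |339129.56 − 377175.48| = 38045.92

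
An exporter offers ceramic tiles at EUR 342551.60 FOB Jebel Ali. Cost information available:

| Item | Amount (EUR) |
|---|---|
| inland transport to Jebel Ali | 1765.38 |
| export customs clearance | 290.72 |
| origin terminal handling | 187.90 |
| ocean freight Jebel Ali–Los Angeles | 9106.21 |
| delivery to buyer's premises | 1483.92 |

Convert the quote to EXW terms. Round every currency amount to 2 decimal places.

Not relevant to the conversion: freight, delivery — on the buyer under both terms; not part of either seller's price.
From FOB to EXW, the seller no longer bears: inland to port, export clearance, origin terminal.
EXW price = 342551.60 − 1765.38 − 290.72 − 187.90 = 340307.60

EXW price: EUR 340307.60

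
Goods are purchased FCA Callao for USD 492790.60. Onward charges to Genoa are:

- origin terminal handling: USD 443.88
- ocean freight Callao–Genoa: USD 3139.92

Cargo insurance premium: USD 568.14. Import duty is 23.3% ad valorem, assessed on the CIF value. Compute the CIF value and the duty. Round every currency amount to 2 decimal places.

CIF = FCA price + pre-shipment costs + freight + insurance
CIF = 492790.60 + 443.88 + 3139.92 + 568.14 = 496942.54
Import duty = 496942.54 × 23.3% = 115787.61

CIF value: USD 496942.54; import duty: USD 115787.61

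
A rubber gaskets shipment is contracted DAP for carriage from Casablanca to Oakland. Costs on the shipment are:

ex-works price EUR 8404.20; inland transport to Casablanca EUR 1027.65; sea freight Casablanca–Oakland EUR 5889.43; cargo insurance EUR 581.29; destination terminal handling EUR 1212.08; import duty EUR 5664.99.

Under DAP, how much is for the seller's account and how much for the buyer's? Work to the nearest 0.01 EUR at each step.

DAP: the seller bears all costs to the named destination except import duty and clearance.
Seller's account: goods 8404.20 + inland to port 1027.65 + freight 5889.43 + insurance 581.29 + destination terminal 1212.08 = 17114.65
Buyer's account: duty 5664.99 = 5664.99

Seller: EUR 17114.65; buyer: EUR 5664.99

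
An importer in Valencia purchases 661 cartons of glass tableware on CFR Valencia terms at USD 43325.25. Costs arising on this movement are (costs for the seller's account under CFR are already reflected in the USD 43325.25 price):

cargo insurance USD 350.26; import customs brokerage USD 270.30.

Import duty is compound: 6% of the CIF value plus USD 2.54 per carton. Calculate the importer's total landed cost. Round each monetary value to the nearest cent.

Total landed cost: USD 48245.28

CFR: the seller pays costs through ocean freight to the destination port, but not insurance.
CIF value = CFR price + insurance = 43325.25 + 350.26 = 43675.51
Ad valorem component: 43675.51 × 6% = 2620.53
Specific component: 661 × 2.54 = 1678.94
Import duty = 2620.53 + 1678.94 = 4299.47
Buyer bears: insurance 350.26 + brokerage 270.30 + duty 4299.47 = 4920.03
Landed cost = invoice 43325.25 + 4920.03 = 48245.28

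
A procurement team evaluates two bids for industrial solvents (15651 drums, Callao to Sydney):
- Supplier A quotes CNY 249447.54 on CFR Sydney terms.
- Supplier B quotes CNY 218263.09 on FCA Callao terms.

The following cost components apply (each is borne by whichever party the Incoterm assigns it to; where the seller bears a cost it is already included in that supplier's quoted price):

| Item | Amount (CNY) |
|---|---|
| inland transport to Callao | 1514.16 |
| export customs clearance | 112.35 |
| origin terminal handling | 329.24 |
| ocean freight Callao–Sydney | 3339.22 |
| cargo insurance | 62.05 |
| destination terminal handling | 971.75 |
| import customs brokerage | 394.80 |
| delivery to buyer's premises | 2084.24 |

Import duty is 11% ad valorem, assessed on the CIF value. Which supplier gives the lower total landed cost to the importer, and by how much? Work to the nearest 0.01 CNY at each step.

Supplier B is cheaper by CNY 30542.74

Supplier A (CFR):
CIF value = CFR price + insurance = 249447.54 + 62.05 = 249509.59
Import duty = 249509.59 × 11% = 27446.05
Buyer bears (A): 62.05 + 971.75 + 394.80 + 2084.24 = 3512.84
Landed cost (A) = invoice 249447.54 + 3512.84 + duty 27446.05 = 280406.43
Supplier B (FCA):
CIF value = FCA price + origin terminal + freight + insurance = 218263.09 + 329.24 + 3339.22 + 62.05 = 221993.60
Import duty = 221993.60 × 11% = 24419.30
Buyer bears (B): 329.24 + 3339.22 + 62.05 + 971.75 + 394.80 + 2084.24 = 7181.30
Landed cost (B) = invoice 218263.09 + 7181.30 + duty 24419.30 = 249863.69
Difference = |280406.43 − 249863.69| = 30542.74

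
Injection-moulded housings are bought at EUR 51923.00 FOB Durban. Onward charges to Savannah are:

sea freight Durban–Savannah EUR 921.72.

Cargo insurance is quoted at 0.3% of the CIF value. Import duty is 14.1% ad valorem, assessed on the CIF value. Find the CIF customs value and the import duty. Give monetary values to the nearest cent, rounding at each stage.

Let C be the CIF value. C = FOB price + freight + 0.3% × C
C − 0.3% × C = 51923.00 + 921.72
0.997 × C = 52844.72
C = 52844.72 / 0.997 = 53003.73
Insurance premium = 0.3% × 53003.73 = 159.01
Import duty = 53003.73 × 14.1% = 7473.53

CIF value: EUR 53003.73; import duty: EUR 7473.53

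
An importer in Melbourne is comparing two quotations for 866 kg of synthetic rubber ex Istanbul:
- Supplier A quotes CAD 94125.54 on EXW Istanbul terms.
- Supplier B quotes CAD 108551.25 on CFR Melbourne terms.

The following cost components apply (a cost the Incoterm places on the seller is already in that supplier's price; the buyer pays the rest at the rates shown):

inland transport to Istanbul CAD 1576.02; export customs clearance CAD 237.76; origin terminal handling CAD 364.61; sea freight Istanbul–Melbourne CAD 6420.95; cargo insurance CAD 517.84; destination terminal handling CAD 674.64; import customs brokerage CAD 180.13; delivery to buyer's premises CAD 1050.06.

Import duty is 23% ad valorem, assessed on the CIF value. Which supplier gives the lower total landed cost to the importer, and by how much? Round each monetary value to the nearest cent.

Supplier A (EXW):
CIF value = EXW price + inland to port + export clearance + origin terminal + freight + insurance = 94125.54 + 1576.02 + 237.76 + 364.61 + 6420.95 + 517.84 = 103242.72
Import duty = 103242.72 × 23% = 23745.83
Buyer bears (A): 1576.02 + 237.76 + 364.61 + 6420.95 + 517.84 + 674.64 + 180.13 + 1050.06 = 11022.01
Landed cost (A) = invoice 94125.54 + 11022.01 + duty 23745.83 = 128893.38
Supplier B (CFR):
CIF value = CFR price + insurance = 108551.25 + 517.84 = 109069.09
Import duty = 109069.09 × 23% = 25085.89
Buyer bears (B): 517.84 + 674.64 + 180.13 + 1050.06 = 2422.67
Landed cost (B) = invoice 108551.25 + 2422.67 + duty 25085.89 = 136059.81
Difference = |128893.38 − 136059.81| = 7166.43

Supplier A is cheaper by CAD 7166.43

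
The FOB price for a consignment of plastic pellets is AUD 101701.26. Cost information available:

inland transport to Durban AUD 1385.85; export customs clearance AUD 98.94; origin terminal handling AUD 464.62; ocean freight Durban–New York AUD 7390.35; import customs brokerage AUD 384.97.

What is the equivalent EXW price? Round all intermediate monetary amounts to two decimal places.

Not relevant to the conversion: brokerage, freight — on the buyer under both terms; not part of either seller's price.
From FOB to EXW, the seller no longer bears: inland to port, export clearance, origin terminal.
EXW price = 101701.26 − 1385.85 − 98.94 − 464.62 = 99751.85

EXW price: AUD 99751.85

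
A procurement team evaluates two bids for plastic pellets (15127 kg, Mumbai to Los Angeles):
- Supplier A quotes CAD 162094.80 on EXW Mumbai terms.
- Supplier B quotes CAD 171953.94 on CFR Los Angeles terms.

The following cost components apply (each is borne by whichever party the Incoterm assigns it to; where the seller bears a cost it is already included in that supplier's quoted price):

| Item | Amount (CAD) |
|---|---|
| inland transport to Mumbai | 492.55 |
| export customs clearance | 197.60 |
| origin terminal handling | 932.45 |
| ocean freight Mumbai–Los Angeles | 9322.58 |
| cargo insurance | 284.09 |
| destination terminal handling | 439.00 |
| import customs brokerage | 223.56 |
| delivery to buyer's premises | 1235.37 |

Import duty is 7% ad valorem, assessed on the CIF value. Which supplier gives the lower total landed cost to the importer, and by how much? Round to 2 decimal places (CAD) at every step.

Supplier B is cheaper by CAD 1162.06

Supplier A (EXW):
CIF value = EXW price + inland to port + export clearance + origin terminal + freight + insurance = 162094.80 + 492.55 + 197.60 + 932.45 + 9322.58 + 284.09 = 173324.07
Import duty = 173324.07 × 7% = 12132.68
Buyer bears (A): 492.55 + 197.60 + 932.45 + 9322.58 + 284.09 + 439.00 + 223.56 + 1235.37 = 13127.20
Landed cost (A) = invoice 162094.80 + 13127.20 + duty 12132.68 = 187354.68
Supplier B (CFR):
CIF value = CFR price + insurance = 171953.94 + 284.09 = 172238.03
Import duty = 172238.03 × 7% = 12056.66
Buyer bears (B): 284.09 + 439.00 + 223.56 + 1235.37 = 2182.02
Landed cost (B) = invoice 171953.94 + 2182.02 + duty 12056.66 = 186192.62
Difference = |187354.68 − 186192.62| = 1162.06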